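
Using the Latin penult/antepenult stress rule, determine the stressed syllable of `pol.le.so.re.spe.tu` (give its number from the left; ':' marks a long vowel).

4

Classical Latin: stress the penult if heavy (long vowel or closed), else the antepenult.
Weights: 4 re L, 5 spe L, 6 tu L.
The penult (syllable 5, spe) is light, so stress falls on the antepenult (syllable 4, re).
Stress on syllable 4: pol.le.so.ˈre.spe.tu.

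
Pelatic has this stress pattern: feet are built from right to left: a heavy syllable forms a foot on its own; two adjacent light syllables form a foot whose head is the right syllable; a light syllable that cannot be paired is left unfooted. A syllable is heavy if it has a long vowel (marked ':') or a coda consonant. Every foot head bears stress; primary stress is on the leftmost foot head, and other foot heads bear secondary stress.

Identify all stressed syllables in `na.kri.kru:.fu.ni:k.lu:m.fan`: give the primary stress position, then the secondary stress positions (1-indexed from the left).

primary 2, secondary 3, 5, 6, 7

Weights: 1 na L, 2 kri L, 3 kru: H, 4 fu L, 5 ni:k H, 6 lu:m H, 7 fan H.
Parse right to left (heavy = foot alone; LL = one foot; stranded L unfooted): (na.ˈkri) (ˈkru:) fu (ˈni:k) (ˈlu:m) (ˈfan).
Foot heads: 2, 3, 5, 6, 7.
Primary stress on the leftmost head = syllable 2.
Secondary stress on 3, 5, 6, 7: na.ˈkri.ˌkru:.fu.ˌni:k.ˌlu:m.ˌfan.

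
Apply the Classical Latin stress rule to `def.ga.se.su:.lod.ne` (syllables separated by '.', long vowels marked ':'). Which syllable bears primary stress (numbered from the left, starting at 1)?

Classical Latin: stress the penult if heavy (long vowel or closed), else the antepenult.
Weights: 4 su: H, 5 lod H, 6 ne L.
The penult (syllable 5, lod) is heavy, so it takes stress.
Stress on syllable 5: def.ga.se.su:.ˈlod.ne.

5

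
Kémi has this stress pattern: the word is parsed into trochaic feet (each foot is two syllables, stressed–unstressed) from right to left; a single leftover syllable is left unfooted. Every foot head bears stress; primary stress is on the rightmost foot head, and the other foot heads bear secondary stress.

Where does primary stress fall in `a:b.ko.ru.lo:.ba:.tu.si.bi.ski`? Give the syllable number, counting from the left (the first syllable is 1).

8

Parse right to left into trochaic (ˈσσ) feet: a:b (ˈko.ru) (ˈlo:.ba:) (ˈtu.si) (ˈbi.ski). Syllable 1 is left unfooted.
Foot heads (stressed positions): 2, 4, 6, 8.
End Rule Rightmost: primary stress on the rightmost head = syllable 8.
Primary stress: syllable 8 → a:b.ko.ru.lo:.ba:.tu.si.ˈbi.ski.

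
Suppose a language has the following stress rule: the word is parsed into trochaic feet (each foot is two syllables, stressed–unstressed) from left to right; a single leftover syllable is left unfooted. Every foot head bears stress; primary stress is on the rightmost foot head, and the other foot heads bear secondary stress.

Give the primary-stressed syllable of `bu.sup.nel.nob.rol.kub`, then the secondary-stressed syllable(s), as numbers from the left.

Parse left to right into trochaic (ˈσσ) feet: (ˈbu.sup) (ˈnel.nob) (ˈrol.kub).
Foot heads (stressed positions): 1, 3, 5.
End Rule Rightmost: primary stress on the rightmost head = syllable 5.
Secondary stress on 1, 3: ˌbu.sup.ˌnel.nob.ˈrol.kub.

primary 5, secondary 1, 3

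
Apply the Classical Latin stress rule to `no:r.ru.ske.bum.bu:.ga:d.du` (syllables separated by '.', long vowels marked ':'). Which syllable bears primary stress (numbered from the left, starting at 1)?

Classical Latin: stress the penult if heavy (long vowel or closed), else the antepenult.
Weights: 5 bu: H, 6 ga:d H, 7 du L.
The penult (syllable 6, ga:d) is heavy, so it takes stress.
Stress on syllable 6: no:r.ru.ske.bum.bu:.ˈga:d.du.

6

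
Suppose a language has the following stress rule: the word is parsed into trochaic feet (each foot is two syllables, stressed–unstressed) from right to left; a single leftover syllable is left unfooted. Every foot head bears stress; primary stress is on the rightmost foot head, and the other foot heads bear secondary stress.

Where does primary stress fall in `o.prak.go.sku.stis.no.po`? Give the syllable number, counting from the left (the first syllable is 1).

6

Parse right to left into trochaic (ˈσσ) feet: o (ˈprak.go) (ˈsku.stis) (ˈno.po). Syllable 1 is left unfooted.
Foot heads (stressed positions): 2, 4, 6.
End Rule Rightmost: primary stress on the rightmost head = syllable 6.
Primary stress: syllable 6 → o.prak.go.sku.stis.ˈno.po.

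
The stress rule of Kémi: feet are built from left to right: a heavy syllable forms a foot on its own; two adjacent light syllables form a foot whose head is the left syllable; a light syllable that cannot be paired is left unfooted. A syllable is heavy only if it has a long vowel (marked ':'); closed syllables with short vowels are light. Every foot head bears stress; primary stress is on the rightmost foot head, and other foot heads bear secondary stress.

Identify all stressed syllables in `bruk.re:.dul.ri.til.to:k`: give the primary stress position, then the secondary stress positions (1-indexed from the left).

Weights: 1 bruk L, 2 re: H, 3 dul L, 4 ri L, 5 til L, 6 to:k H.
Parse left to right (heavy = foot alone; LL = one foot; stranded L unfooted): bruk (ˈre:) (ˈdul.ri) til (ˈto:k).
Foot heads: 2, 3, 6.
Primary stress on the rightmost head = syllable 6.
Secondary stress on 2, 3: bruk.ˌre:.ˌdul.ri.til.ˈto:k.

primary 6, secondary 2, 3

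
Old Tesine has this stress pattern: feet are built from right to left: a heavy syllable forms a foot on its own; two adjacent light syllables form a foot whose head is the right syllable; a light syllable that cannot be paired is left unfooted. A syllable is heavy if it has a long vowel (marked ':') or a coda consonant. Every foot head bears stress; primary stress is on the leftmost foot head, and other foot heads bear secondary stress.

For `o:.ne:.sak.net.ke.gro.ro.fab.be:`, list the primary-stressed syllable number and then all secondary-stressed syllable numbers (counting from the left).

Weights: 1 o: H, 2 ne: H, 3 sak H, 4 net H, 5 ke L, 6 gro L, 7 ro L, 8 fab H, 9 be: H.
Parse right to left (heavy = foot alone; LL = one foot; stranded L unfooted): (ˈo:) (ˈne:) (ˈsak) (ˈnet) ke (gro.ˈro) (ˈfab) (ˈbe:).
Foot heads: 1, 2, 3, 4, 7, 8, 9.
Primary stress on the leftmost head = syllable 1.
Secondary stress on 2, 3, 4, 7, 8, 9: ˈo:.ˌne:.ˌsak.ˌnet.ke.gro.ˌro.ˌfab.ˌbe:.

primary 1, secondary 2, 3, 4, 7, 8, 9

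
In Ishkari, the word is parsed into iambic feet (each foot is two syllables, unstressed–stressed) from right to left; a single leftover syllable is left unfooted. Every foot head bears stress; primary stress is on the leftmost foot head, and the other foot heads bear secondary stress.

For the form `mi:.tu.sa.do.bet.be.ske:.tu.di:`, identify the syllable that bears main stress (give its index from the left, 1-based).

Parse right to left into iambic (σˈσ) feet: mi: (tu.ˈsa) (do.ˈbet) (be.ˈske:) (tu.ˈdi:). Syllable 1 is left unfooted.
Foot heads (stressed positions): 3, 5, 7, 9.
End Rule Leftmost: primary stress on the leftmost head = syllable 3.
Primary stress: syllable 3 → mi:.tu.ˈsa.do.bet.be.ske:.tu.di:.

3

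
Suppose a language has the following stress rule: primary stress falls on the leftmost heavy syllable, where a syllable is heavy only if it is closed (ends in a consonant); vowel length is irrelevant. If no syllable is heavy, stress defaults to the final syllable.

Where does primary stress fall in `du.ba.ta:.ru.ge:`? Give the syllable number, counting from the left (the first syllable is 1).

Weights: 1 du L, 2 ba L, 3 ta: L, 4 ru L, 5 ge: L.
No heavy syllable in the domain; default to the final syllable = syllable 5.
Primary stress: syllable 5 → du.ba.ta:.ru.ˈge:.

5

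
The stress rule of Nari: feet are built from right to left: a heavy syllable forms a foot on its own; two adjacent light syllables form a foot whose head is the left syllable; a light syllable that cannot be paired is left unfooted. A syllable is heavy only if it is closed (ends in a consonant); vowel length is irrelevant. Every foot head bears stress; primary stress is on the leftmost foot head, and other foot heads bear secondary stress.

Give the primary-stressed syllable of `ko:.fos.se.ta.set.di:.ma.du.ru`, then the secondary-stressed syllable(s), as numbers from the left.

Weights: 1 ko: L, 2 fos H, 3 se L, 4 ta L, 5 set H, 6 di: L, 7 ma L, 8 du L, 9 ru L.
Parse right to left (heavy = foot alone; LL = one foot; stranded L unfooted): ko: (ˈfos) (ˈse.ta) (ˈset) (ˈdi:.ma) (ˈdu.ru).
Foot heads: 2, 3, 5, 6, 8.
Primary stress on the leftmost head = syllable 2.
Secondary stress on 3, 5, 6, 8: ko:.ˈfos.ˌse.ta.ˌset.ˌdi:.ma.ˌdu.ru.

primary 2, secondary 3, 5, 6, 8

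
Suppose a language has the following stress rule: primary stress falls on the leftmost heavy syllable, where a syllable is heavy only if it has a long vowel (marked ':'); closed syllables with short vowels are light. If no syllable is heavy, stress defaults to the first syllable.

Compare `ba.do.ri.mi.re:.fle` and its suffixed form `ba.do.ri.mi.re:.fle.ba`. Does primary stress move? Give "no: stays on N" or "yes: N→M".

Base `ba.do.ri.mi.re:.fle` (6 syllables):
  Weights: 1 ba L, 2 do L, 3 ri L, 4 mi L, 5 re: H, 6 fle L.
  Heavy syllables in the domain: 5. The leftmost is syllable 5 (re:).
  → primary stress on syllable 5.
Suffixed `ba.do.ri.mi.re:.fle.ba` (7 syllables):
  Weights: 1 ba L, 2 do L, 3 ri L, 4 mi L, 5 re: H, 6 fle L, 7 ba L.
  Heavy syllables in the domain: 5. The leftmost is syllable 5 (re:).
  → primary stress on syllable 5.

no: stays on 5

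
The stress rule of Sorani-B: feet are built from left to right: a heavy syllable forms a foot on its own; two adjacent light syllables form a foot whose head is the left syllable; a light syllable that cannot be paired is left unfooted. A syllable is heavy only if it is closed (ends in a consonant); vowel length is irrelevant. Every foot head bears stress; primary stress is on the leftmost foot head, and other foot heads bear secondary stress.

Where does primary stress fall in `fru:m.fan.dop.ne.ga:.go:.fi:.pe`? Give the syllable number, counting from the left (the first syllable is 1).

Weights: 1 fru:m H, 2 fan H, 3 dop H, 4 ne L, 5 ga: L, 6 go: L, 7 fi: L, 8 pe L.
Parse left to right (heavy = foot alone; LL = one foot; stranded L unfooted): (ˈfru:m) (ˈfan) (ˈdop) (ˈne.ga:) (ˈgo:.fi:) pe.
Foot heads: 1, 2, 3, 4, 6.
Primary stress on the leftmost head = syllable 1.
Primary stress: syllable 1 → ˈfru:m.fan.dop.ne.ga:.go:.fi:.pe.

1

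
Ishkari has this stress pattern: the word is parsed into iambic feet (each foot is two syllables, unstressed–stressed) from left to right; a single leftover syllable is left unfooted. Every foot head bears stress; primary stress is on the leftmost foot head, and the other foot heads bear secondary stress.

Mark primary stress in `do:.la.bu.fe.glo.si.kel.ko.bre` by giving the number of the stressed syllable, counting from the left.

2

Parse left to right into iambic (σˈσ) feet: (do:.ˈla) (bu.ˈfe) (glo.ˈsi) (kel.ˈko) bre. Syllable 9 is left unfooted.
Foot heads (stressed positions): 2, 4, 6, 8.
End Rule Leftmost: primary stress on the leftmost head = syllable 2.
Primary stress: syllable 2 → do:.ˈla.bu.fe.glo.si.kel.ko.bre.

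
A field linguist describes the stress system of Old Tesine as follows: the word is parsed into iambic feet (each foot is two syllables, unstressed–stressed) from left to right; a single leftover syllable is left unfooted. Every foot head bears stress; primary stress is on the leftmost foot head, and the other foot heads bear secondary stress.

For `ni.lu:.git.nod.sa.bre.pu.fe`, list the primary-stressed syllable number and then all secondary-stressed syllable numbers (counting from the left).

primary 2, secondary 4, 6, 8

Parse left to right into iambic (σˈσ) feet: (ni.ˈlu:) (git.ˈnod) (sa.ˈbre) (pu.ˈfe).
Foot heads (stressed positions): 2, 4, 6, 8.
End Rule Leftmost: primary stress on the leftmost head = syllable 2.
Secondary stress on 4, 6, 8: ni.ˈlu:.git.ˌnod.sa.ˌbre.pu.ˌfe.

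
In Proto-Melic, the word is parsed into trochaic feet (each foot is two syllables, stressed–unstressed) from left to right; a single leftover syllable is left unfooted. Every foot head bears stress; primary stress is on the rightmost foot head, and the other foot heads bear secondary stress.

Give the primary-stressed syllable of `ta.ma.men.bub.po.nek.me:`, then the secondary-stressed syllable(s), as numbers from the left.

primary 5, secondary 1, 3

Parse left to right into trochaic (ˈσσ) feet: (ˈta.ma) (ˈmen.bub) (ˈpo.nek) me:. Syllable 7 is left unfooted.
Foot heads (stressed positions): 1, 3, 5.
End Rule Rightmost: primary stress on the rightmost head = syllable 5.
Secondary stress on 1, 3: ˌta.ma.ˌmen.bub.ˈpo.nek.me:.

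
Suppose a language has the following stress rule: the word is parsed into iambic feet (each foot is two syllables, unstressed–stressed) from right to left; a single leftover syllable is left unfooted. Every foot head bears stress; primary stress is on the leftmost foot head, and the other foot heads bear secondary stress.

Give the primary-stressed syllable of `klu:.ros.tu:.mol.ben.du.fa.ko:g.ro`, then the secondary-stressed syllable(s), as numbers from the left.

Parse right to left into iambic (σˈσ) feet: klu: (ros.ˈtu:) (mol.ˈben) (du.ˈfa) (ko:g.ˈro). Syllable 1 is left unfooted.
Foot heads (stressed positions): 3, 5, 7, 9.
End Rule Leftmost: primary stress on the leftmost head = syllable 3.
Secondary stress on 5, 7, 9: klu:.ros.ˈtu:.mol.ˌben.du.ˌfa.ko:g.ˌro.

primary 3, secondary 5, 7, 9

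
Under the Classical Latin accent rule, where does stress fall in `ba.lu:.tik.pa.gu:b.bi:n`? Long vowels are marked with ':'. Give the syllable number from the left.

Classical Latin: stress the penult if heavy (long vowel or closed), else the antepenult.
Weights: 4 pa L, 5 gu:b H, 6 bi:n H.
The penult (syllable 5, gu:b) is heavy, so it takes stress.
Stress on syllable 5: ba.lu:.tik.pa.ˈgu:b.bi:n.

5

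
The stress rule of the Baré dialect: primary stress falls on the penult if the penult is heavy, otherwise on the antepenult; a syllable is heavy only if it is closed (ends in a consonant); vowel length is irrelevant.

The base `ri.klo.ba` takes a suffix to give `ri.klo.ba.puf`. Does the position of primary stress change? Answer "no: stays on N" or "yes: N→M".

yes: 1→2

Base `ri.klo.ba` (3 syllables):
  Weights: 1 ri L, 2 klo L, 3 ba L.
  The penult (syllable 2, klo) is light, so stress falls on the antepenult (syllable 1, ri).
  → primary stress on syllable 1.
Suffixed `ri.klo.ba.puf` (4 syllables):
  Weights: 2 klo L, 3 ba L, 4 puf H.
  The penult (syllable 3, ba) is light, so stress falls on the antepenult (syllable 2, klo).
  → primary stress on syllable 2.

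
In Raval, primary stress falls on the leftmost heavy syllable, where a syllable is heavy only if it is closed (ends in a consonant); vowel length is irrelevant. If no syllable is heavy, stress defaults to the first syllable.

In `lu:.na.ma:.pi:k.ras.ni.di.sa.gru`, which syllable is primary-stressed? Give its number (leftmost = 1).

Weights: 1 lu: L, 2 na L, 3 ma: L, 4 pi:k H, 5 ras H, 6 ni L, 7 di L, 8 sa L, 9 gru L.
Heavy syllables in the domain: 4, 5. The leftmost is syllable 4 (pi:k).
Primary stress: syllable 4 → lu:.na.ma:.ˈpi:k.ras.ni.di.sa.gru.

4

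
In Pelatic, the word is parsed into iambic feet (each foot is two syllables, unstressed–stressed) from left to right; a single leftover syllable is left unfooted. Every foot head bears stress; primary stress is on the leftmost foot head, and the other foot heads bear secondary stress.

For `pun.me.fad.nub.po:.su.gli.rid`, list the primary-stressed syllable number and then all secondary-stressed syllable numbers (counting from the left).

Parse left to right into iambic (σˈσ) feet: (pun.ˈme) (fad.ˈnub) (po:.ˈsu) (gli.ˈrid).
Foot heads (stressed positions): 2, 4, 6, 8.
End Rule Leftmost: primary stress on the leftmost head = syllable 2.
Secondary stress on 4, 6, 8: pun.ˈme.fad.ˌnub.po:.ˌsu.gli.ˌrid.

primary 2, secondary 4, 6, 8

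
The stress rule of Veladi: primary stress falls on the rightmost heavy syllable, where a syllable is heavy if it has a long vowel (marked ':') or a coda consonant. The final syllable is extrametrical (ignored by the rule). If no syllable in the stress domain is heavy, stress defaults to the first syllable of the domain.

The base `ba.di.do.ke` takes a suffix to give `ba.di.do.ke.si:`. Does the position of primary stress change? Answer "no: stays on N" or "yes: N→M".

Base `ba.di.do.ke` (4 syllables):
  The final syllable (4, ke) is extrametrical; the stress domain is syllables 1–3.
  Weights: 1 ba L, 2 di L, 3 do L.
  No heavy syllable in the domain; default to the first syllable of the domain = syllable 1.
  → primary stress on syllable 1.
Suffixed `ba.di.do.ke.si:` (5 syllables):
  The final syllable (5, si:) is extrametrical; the stress domain is syllables 1–4.
  Weights: 1 ba L, 2 di L, 3 do L, 4 ke L.
  No heavy syllable in the domain; default to the first syllable of the domain = syllable 1.
  → primary stress on syllable 1.

no: stays on 1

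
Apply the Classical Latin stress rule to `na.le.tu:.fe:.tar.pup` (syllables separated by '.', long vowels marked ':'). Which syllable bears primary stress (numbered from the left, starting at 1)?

Classical Latin: stress the penult if heavy (long vowel or closed), else the antepenult.
Weights: 4 fe: H, 5 tar H, 6 pup H.
The penult (syllable 5, tar) is heavy, so it takes stress.
Stress on syllable 5: na.le.tu:.fe:.ˈtar.pup.

5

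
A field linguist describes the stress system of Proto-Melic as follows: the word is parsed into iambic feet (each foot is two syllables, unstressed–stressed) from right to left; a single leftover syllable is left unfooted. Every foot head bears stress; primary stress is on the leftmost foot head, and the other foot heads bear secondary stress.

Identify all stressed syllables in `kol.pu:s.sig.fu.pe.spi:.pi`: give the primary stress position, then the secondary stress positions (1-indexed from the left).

primary 3, secondary 5, 7

Parse right to left into iambic (σˈσ) feet: kol (pu:s.ˈsig) (fu.ˈpe) (spi:.ˈpi). Syllable 1 is left unfooted.
Foot heads (stressed positions): 3, 5, 7.
End Rule Leftmost: primary stress on the leftmost head = syllable 3.
Secondary stress on 5, 7: kol.pu:s.ˈsig.fu.ˌpe.spi:.ˌpi.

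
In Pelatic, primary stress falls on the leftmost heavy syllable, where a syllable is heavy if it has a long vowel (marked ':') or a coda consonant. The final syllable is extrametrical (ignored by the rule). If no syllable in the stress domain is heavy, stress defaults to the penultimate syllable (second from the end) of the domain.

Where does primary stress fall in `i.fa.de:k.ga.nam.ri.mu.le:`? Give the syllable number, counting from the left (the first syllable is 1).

3

The final syllable (8, le:) is extrametrical; the stress domain is syllables 1–7.
Weights: 1 i L, 2 fa L, 3 de:k H, 4 ga L, 5 nam H, 6 ri L, 7 mu L.
Heavy syllables in the domain: 3, 5. The leftmost is syllable 3 (de:k).
Primary stress: syllable 3 → i.fa.ˈde:k.ga.nam.ri.mu.le:.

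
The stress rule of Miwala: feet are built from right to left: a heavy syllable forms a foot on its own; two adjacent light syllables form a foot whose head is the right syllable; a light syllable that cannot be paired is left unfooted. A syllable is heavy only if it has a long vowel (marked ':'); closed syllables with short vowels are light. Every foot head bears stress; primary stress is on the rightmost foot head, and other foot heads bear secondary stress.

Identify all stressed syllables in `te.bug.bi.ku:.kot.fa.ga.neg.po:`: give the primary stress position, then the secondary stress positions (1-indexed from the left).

Weights: 1 te L, 2 bug L, 3 bi L, 4 ku: H, 5 kot L, 6 fa L, 7 ga L, 8 neg L, 9 po: H.
Parse right to left (heavy = foot alone; LL = one foot; stranded L unfooted): te (bug.ˈbi) (ˈku:) (kot.ˈfa) (ga.ˈneg) (ˈpo:).
Foot heads: 3, 4, 6, 8, 9.
Primary stress on the rightmost head = syllable 9.
Secondary stress on 3, 4, 6, 8: te.bug.ˌbi.ˌku:.kot.ˌfa.ga.ˌneg.ˈpo:.

primary 9, secondary 3, 4, 6, 8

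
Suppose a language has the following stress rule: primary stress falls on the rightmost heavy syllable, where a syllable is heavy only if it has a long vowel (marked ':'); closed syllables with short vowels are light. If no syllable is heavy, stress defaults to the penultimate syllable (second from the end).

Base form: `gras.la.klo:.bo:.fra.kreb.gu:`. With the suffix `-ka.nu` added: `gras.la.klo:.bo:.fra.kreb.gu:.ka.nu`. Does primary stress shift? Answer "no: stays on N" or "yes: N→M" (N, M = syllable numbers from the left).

no: stays on 7

Base `gras.la.klo:.bo:.fra.kreb.gu:` (7 syllables):
  Weights: 1 gras L, 2 la L, 3 klo: H, 4 bo: H, 5 fra L, 6 kreb L, 7 gu: H.
  Heavy syllables in the domain: 3, 4, 7. The rightmost is syllable 7 (gu:).
  → primary stress on syllable 7.
Suffixed `gras.la.klo:.bo:.fra.kreb.gu:.ka.nu` (9 syllables):
  Weights: 1 gras L, 2 la L, 3 klo: H, 4 bo: H, 5 fra L, 6 kreb L, 7 gu: H, 8 ka L, 9 nu L.
  Heavy syllables in the domain: 3, 4, 7. The rightmost is syllable 7 (gu:).
  → primary stress on syllable 7.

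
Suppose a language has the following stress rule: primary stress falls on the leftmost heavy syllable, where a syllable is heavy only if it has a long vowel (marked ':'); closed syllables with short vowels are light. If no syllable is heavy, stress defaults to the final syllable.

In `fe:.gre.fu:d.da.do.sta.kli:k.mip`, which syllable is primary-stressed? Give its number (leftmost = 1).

Weights: 1 fe: H, 2 gre L, 3 fu:d H, 4 da L, 5 do L, 6 sta L, 7 kli:k H, 8 mip L.
Heavy syllables in the domain: 1, 3, 7. The leftmost is syllable 1 (fe:).
Primary stress: syllable 1 → ˈfe:.gre.fu:d.da.do.sta.kli:k.mip.

1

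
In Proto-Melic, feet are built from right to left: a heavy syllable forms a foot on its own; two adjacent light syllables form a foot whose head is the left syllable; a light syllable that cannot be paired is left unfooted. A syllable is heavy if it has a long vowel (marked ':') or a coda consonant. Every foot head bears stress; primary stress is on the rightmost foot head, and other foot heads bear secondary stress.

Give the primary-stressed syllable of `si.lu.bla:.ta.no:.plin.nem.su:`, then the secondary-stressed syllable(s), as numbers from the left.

primary 8, secondary 1, 3, 5, 6, 7

Weights: 1 si L, 2 lu L, 3 bla: H, 4 ta L, 5 no: H, 6 plin H, 7 nem H, 8 su: H.
Parse right to left (heavy = foot alone; LL = one foot; stranded L unfooted): (ˈsi.lu) (ˈbla:) ta (ˈno:) (ˈplin) (ˈnem) (ˈsu:).
Foot heads: 1, 3, 5, 6, 7, 8.
Primary stress on the rightmost head = syllable 8.
Secondary stress on 1, 3, 5, 6, 7: ˌsi.lu.ˌbla:.ta.ˌno:.ˌplin.ˌnem.ˈsu:.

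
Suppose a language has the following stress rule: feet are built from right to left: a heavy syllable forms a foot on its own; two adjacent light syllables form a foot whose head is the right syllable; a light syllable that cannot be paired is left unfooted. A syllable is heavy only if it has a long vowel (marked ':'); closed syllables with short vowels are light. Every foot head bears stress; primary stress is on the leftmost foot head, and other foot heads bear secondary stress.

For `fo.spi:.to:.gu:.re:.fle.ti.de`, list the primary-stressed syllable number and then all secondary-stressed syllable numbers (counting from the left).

Weights: 1 fo L, 2 spi: H, 3 to: H, 4 gu: H, 5 re: H, 6 fle L, 7 ti L, 8 de L.
Parse right to left (heavy = foot alone; LL = one foot; stranded L unfooted): fo (ˈspi:) (ˈto:) (ˈgu:) (ˈre:) fle (ti.ˈde).
Foot heads: 2, 3, 4, 5, 8.
Primary stress on the leftmost head = syllable 2.
Secondary stress on 3, 4, 5, 8: fo.ˈspi:.ˌto:.ˌgu:.ˌre:.fle.ti.ˌde.

primary 2, secondary 3, 4, 5, 8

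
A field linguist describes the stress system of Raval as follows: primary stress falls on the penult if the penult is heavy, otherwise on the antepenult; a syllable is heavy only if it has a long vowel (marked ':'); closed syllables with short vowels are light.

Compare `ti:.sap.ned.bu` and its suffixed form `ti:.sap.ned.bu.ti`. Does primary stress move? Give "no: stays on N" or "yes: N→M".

yes: 2→3

Base `ti:.sap.ned.bu` (4 syllables):
  Weights: 2 sap L, 3 ned L, 4 bu L.
  The penult (syllable 3, ned) is light, so stress falls on the antepenult (syllable 2, sap).
  → primary stress on syllable 2.
Suffixed `ti:.sap.ned.bu.ti` (5 syllables):
  Weights: 3 ned L, 4 bu L, 5 ti L.
  The penult (syllable 4, bu) is light, so stress falls on the antepenult (syllable 3, ned).
  → primary stress on syllable 3.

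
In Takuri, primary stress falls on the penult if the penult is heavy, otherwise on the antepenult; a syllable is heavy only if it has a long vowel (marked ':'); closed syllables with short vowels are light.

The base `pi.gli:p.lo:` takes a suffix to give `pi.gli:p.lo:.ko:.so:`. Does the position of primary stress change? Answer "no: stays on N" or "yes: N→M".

Base `pi.gli:p.lo:` (3 syllables):
  Weights: 1 pi L, 2 gli:p H, 3 lo: H.
  The penult (syllable 2, gli:p) is heavy, so it takes stress.
  → primary stress on syllable 2.
Suffixed `pi.gli:p.lo:.ko:.so:` (5 syllables):
  Weights: 3 lo: H, 4 ko: H, 5 so: H.
  The penult (syllable 4, ko:) is heavy, so it takes stress.
  → primary stress on syllable 4.

yes: 2→4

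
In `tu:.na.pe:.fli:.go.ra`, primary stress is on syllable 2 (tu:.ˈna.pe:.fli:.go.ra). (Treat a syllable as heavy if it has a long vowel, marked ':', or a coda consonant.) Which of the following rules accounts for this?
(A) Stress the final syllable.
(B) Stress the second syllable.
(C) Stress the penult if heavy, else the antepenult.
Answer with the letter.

Rule A → syllable 6 (observed: 2).
Rule B → syllable 2 ✓.
Rule C → syllable 4 (observed: 2).

B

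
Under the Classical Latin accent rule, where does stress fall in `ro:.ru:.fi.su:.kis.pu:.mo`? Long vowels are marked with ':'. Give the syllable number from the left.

Classical Latin: stress the penult if heavy (long vowel or closed), else the antepenult.
Weights: 5 kis H, 6 pu: H, 7 mo L.
The penult (syllable 6, pu:) is heavy, so it takes stress.
Stress on syllable 6: ro:.ru:.fi.su:.kis.ˈpu:.mo.

6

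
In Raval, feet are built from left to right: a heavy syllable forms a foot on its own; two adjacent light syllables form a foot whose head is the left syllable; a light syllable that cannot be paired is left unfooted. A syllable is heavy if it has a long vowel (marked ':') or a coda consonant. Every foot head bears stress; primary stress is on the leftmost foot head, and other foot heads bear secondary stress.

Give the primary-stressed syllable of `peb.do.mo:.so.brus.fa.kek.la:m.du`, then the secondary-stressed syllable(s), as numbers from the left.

Weights: 1 peb H, 2 do L, 3 mo: H, 4 so L, 5 brus H, 6 fa L, 7 kek H, 8 la:m H, 9 du L.
Parse left to right (heavy = foot alone; LL = one foot; stranded L unfooted): (ˈpeb) do (ˈmo:) so (ˈbrus) fa (ˈkek) (ˈla:m) du.
Foot heads: 1, 3, 5, 7, 8.
Primary stress on the leftmost head = syllable 1.
Secondary stress on 3, 5, 7, 8: ˈpeb.do.ˌmo:.so.ˌbrus.fa.ˌkek.ˌla:m.du.

primary 1, secondary 3, 5, 7, 8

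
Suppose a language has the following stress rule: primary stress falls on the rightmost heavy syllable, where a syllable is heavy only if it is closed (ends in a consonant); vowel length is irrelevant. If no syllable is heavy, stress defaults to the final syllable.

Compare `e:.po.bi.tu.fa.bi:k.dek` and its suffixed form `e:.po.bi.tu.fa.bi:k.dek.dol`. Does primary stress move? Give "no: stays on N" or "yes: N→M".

yes: 7→8

Base `e:.po.bi.tu.fa.bi:k.dek` (7 syllables):
  Weights: 1 e: L, 2 po L, 3 bi L, 4 tu L, 5 fa L, 6 bi:k H, 7 dek H.
  Heavy syllables in the domain: 6, 7. The rightmost is syllable 7 (dek).
  → primary stress on syllable 7.
Suffixed `e:.po.bi.tu.fa.bi:k.dek.dol` (8 syllables):
  Weights: 1 e: L, 2 po L, 3 bi L, 4 tu L, 5 fa L, 6 bi:k H, 7 dek H, 8 dol H.
  Heavy syllables in the domain: 6, 7, 8. The rightmost is syllable 8 (dol).
  → primary stress on syllable 8.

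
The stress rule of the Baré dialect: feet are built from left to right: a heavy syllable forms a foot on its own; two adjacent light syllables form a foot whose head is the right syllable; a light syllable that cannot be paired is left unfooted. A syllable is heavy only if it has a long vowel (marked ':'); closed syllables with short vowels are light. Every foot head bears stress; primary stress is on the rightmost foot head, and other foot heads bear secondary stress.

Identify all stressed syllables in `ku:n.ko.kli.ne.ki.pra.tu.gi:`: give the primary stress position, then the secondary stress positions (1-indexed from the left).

primary 8, secondary 1, 3, 5, 7

Weights: 1 ku:n H, 2 ko L, 3 kli L, 4 ne L, 5 ki L, 6 pra L, 7 tu L, 8 gi: H.
Parse left to right (heavy = foot alone; LL = one foot; stranded L unfooted): (ˈku:n) (ko.ˈkli) (ne.ˈki) (pra.ˈtu) (ˈgi:).
Foot heads: 1, 3, 5, 7, 8.
Primary stress on the rightmost head = syllable 8.
Secondary stress on 1, 3, 5, 7: ˌku:n.ko.ˌkli.ne.ˌki.pra.ˌtu.ˈgi:.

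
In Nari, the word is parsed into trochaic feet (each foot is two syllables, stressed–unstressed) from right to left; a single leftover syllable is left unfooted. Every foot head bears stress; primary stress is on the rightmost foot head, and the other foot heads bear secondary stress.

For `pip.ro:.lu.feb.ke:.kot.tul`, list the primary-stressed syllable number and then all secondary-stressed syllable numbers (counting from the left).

primary 6, secondary 2, 4

Parse right to left into trochaic (ˈσσ) feet: pip (ˈro:.lu) (ˈfeb.ke:) (ˈkot.tul). Syllable 1 is left unfooted.
Foot heads (stressed positions): 2, 4, 6.
End Rule Rightmost: primary stress on the rightmost head = syllable 6.
Secondary stress on 2, 4: pip.ˌro:.lu.ˌfeb.ke:.ˈkot.tul.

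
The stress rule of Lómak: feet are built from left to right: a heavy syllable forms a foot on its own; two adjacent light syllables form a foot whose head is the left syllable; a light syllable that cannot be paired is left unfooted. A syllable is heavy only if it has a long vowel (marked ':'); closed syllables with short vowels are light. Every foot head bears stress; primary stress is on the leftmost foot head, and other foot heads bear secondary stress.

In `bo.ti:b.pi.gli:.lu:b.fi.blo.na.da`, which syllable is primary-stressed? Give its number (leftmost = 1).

2

Weights: 1 bo L, 2 ti:b H, 3 pi L, 4 gli: H, 5 lu:b H, 6 fi L, 7 blo L, 8 na L, 9 da L.
Parse left to right (heavy = foot alone; LL = one foot; stranded L unfooted): bo (ˈti:b) pi (ˈgli:) (ˈlu:b) (ˈfi.blo) (ˈna.da).
Foot heads: 2, 4, 5, 6, 8.
Primary stress on the leftmost head = syllable 2.
Primary stress: syllable 2 → bo.ˈti:b.pi.gli:.lu:b.fi.blo.na.da.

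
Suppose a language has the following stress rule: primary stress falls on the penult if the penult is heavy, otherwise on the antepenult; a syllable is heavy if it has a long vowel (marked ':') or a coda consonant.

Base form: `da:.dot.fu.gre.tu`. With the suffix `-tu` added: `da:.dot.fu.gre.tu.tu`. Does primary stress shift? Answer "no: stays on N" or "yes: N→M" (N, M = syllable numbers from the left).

yes: 3→4

Base `da:.dot.fu.gre.tu` (5 syllables):
  Weights: 3 fu L, 4 gre L, 5 tu L.
  The penult (syllable 4, gre) is light, so stress falls on the antepenult (syllable 3, fu).
  → primary stress on syllable 3.
Suffixed `da:.dot.fu.gre.tu.tu` (6 syllables):
  Weights: 4 gre L, 5 tu L, 6 tu L.
  The penult (syllable 5, tu) is light, so stress falls on the antepenult (syllable 4, gre).
  → primary stress on syllable 4.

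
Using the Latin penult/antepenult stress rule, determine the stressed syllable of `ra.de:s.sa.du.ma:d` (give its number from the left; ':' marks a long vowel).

3

Classical Latin: stress the penult if heavy (long vowel or closed), else the antepenult.
Weights: 3 sa L, 4 du L, 5 ma:d H.
The penult (syllable 4, du) is light, so stress falls on the antepenult (syllable 3, sa).
Stress on syllable 3: ra.de:s.ˈsa.du.ma:d.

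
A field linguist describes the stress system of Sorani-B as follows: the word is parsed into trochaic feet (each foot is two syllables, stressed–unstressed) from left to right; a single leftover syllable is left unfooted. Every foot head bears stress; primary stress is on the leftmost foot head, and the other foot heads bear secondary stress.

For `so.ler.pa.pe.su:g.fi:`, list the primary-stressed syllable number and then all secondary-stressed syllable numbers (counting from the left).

primary 1, secondary 3, 5

Parse left to right into trochaic (ˈσσ) feet: (ˈso.ler) (ˈpa.pe) (ˈsu:g.fi:).
Foot heads (stressed positions): 1, 3, 5.
End Rule Leftmost: primary stress on the leftmost head = syllable 1.
Secondary stress on 3, 5: ˈso.ler.ˌpa.pe.ˌsu:g.fi:.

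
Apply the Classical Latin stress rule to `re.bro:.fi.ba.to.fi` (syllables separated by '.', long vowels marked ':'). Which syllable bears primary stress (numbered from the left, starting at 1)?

4

Classical Latin: stress the penult if heavy (long vowel or closed), else the antepenult.
Weights: 4 ba L, 5 to L, 6 fi L.
The penult (syllable 5, to) is light, so stress falls on the antepenult (syllable 4, ba).
Stress on syllable 4: re.bro:.fi.ˈba.to.fi.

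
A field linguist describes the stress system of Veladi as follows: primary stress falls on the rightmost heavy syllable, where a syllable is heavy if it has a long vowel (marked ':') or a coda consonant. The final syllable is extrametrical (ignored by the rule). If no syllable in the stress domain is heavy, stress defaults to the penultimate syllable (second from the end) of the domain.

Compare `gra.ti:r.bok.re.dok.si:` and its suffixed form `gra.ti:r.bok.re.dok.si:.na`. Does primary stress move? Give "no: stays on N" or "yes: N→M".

yes: 5→6

Base `gra.ti:r.bok.re.dok.si:` (6 syllables):
  The final syllable (6, si:) is extrametrical; the stress domain is syllables 1–5.
  Weights: 1 gra L, 2 ti:r H, 3 bok H, 4 re L, 5 dok H.
  Heavy syllables in the domain: 2, 3, 5. The rightmost is syllable 5 (dok).
  → primary stress on syllable 5.
Suffixed `gra.ti:r.bok.re.dok.si:.na` (7 syllables):
  The final syllable (7, na) is extrametrical; the stress domain is syllables 1–6.
  Weights: 1 gra L, 2 ti:r H, 3 bok H, 4 re L, 5 dok H, 6 si: H.
  Heavy syllables in the domain: 2, 3, 5, 6. The rightmost is syllable 6 (si:).
  → primary stress on syllable 6.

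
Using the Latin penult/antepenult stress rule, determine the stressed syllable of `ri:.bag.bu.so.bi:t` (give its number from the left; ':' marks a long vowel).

3

Classical Latin: stress the penult if heavy (long vowel or closed), else the antepenult.
Weights: 3 bu L, 4 so L, 5 bi:t H.
The penult (syllable 4, so) is light, so stress falls on the antepenult (syllable 3, bu).
Stress on syllable 3: ri:.bag.ˈbu.so.bi:t.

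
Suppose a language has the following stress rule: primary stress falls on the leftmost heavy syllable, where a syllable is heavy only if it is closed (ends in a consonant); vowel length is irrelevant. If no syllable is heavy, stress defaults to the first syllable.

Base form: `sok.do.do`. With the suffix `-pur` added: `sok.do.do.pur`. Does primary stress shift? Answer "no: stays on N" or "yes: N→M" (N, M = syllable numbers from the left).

no: stays on 1

Base `sok.do.do` (3 syllables):
  Weights: 1 sok H, 2 do L, 3 do L.
  Heavy syllables in the domain: 1. The leftmost is syllable 1 (sok).
  → primary stress on syllable 1.
Suffixed `sok.do.do.pur` (4 syllables):
  Weights: 1 sok H, 2 do L, 3 do L, 4 pur H.
  Heavy syllables in the domain: 1, 4. The leftmost is syllable 1 (sok).
  → primary stress on syllable 1.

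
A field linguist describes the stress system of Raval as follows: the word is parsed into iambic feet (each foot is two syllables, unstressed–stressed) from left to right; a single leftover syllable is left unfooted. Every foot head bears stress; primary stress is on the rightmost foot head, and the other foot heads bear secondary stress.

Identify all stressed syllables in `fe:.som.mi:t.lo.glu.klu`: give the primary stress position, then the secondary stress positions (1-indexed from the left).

primary 6, secondary 2, 4

Parse left to right into iambic (σˈσ) feet: (fe:.ˈsom) (mi:t.ˈlo) (glu.ˈklu).
Foot heads (stressed positions): 2, 4, 6.
End Rule Rightmost: primary stress on the rightmost head = syllable 6.
Secondary stress on 2, 4: fe:.ˌsom.mi:t.ˌlo.glu.ˈklu.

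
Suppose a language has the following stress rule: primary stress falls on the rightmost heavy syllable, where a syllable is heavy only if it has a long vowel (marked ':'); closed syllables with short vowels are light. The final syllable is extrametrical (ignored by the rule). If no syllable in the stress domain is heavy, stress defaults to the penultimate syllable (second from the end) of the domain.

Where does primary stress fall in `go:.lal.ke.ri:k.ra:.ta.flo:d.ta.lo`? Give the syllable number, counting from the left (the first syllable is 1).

The final syllable (9, lo) is extrametrical; the stress domain is syllables 1–8.
Weights: 1 go: H, 2 lal L, 3 ke L, 4 ri:k H, 5 ra: H, 6 ta L, 7 flo:d H, 8 ta L.
Heavy syllables in the domain: 1, 4, 5, 7. The rightmost is syllable 7 (flo:d).
Primary stress: syllable 7 → go:.lal.ke.ri:k.ra:.ta.ˈflo:d.ta.lo.

7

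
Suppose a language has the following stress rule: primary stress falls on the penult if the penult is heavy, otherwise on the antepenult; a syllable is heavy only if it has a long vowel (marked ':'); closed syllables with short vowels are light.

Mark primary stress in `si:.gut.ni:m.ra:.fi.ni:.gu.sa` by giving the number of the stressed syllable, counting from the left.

6

Weights: 6 ni: H, 7 gu L, 8 sa L.
The penult (syllable 7, gu) is light, so stress falls on the antepenult (syllable 6, ni:).
Primary stress: syllable 6 → si:.gut.ni:m.ra:.fi.ˈni:.gu.sa.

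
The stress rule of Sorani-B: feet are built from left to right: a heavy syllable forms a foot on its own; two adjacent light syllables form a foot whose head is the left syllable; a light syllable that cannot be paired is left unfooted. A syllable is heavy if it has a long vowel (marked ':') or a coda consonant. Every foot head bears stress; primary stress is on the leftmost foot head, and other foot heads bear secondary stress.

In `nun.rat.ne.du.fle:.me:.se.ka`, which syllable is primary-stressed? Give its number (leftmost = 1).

1

Weights: 1 nun H, 2 rat H, 3 ne L, 4 du L, 5 fle: H, 6 me: H, 7 se L, 8 ka L.
Parse left to right (heavy = foot alone; LL = one foot; stranded L unfooted): (ˈnun) (ˈrat) (ˈne.du) (ˈfle:) (ˈme:) (ˈse.ka).
Foot heads: 1, 2, 3, 5, 6, 7.
Primary stress on the leftmost head = syllable 1.
Primary stress: syllable 1 → ˈnun.rat.ne.du.fle:.me:.se.ka.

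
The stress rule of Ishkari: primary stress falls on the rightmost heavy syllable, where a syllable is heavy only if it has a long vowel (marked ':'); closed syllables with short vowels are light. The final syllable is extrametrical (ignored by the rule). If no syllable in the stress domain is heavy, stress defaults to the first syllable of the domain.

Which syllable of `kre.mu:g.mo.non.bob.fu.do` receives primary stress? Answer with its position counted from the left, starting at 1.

The final syllable (7, do) is extrametrical; the stress domain is syllables 1–6.
Weights: 1 kre L, 2 mu:g H, 3 mo L, 4 non L, 5 bob L, 6 fu L.
Heavy syllables in the domain: 2. The rightmost is syllable 2 (mu:g).
Primary stress: syllable 2 → kre.ˈmu:g.mo.non.bob.fu.do.

2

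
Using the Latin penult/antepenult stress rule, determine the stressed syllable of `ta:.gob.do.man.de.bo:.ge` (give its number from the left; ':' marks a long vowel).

Classical Latin: stress the penult if heavy (long vowel or closed), else the antepenult.
Weights: 5 de L, 6 bo: H, 7 ge L.
The penult (syllable 6, bo:) is heavy, so it takes stress.
Stress on syllable 6: ta:.gob.do.man.de.ˈbo:.ge.

6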